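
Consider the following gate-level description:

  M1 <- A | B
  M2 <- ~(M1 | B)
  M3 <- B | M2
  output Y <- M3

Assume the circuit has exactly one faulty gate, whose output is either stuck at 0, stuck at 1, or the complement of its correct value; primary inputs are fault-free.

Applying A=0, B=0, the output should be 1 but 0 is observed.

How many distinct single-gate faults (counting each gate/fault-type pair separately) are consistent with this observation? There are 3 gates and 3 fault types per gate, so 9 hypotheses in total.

Fault-free: M1=0, M2=1, M3=1 → 1. Observed 0.
  M1 stuck-at-0: output 1 ✗
  M1 stuck-at-1: output 0 ✓
  M1 inverted output: output 0 ✓
  M2 stuck-at-0: output 0 ✓
  M2 stuck-at-1: output 1 ✗
  M2 inverted output: output 0 ✓
  M3 stuck-at-0: output 0 ✓
  M3 stuck-at-1: output 1 ✗
  M3 inverted output: output 0 ✓
Consistent faults: {M1 stuck-at-1, M1 inverted output, M2 stuck-at-0, M2 inverted output, M3 stuck-at-0, M3 inverted output} — 6 in all.

6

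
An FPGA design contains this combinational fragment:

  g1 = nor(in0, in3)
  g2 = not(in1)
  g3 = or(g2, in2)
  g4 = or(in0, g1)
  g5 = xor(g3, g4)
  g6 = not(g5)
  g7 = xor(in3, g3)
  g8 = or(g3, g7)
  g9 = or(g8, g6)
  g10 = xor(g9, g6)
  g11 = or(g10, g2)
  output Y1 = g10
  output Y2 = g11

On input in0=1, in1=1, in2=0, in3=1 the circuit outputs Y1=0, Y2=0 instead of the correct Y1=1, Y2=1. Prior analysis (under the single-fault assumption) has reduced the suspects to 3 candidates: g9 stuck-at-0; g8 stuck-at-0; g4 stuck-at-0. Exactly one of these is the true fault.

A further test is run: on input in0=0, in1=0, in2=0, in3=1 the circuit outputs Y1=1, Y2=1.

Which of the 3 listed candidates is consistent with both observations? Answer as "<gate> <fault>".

g4 stuck-at-0

Evaluate each candidate on input in0=0, in1=0, in2=0, in3=1:
  g9 stuck-at-0: g1=0, g2=1, g3=1, g4=0, g5=1, g6=0, g7=0, g8=1, g9=0 [stuck-at-0], g10=0, g11=1 → Y1=0, Y2=1 — eliminated
  g8 stuck-at-0: g1=0, g2=1, g3=1, g4=0, g5=1, g6=0, g7=0, g8=0 [stuck-at-0], g9=0, g10=0, g11=1 → Y1=0, Y2=1 — eliminated
  g4 stuck-at-0: g1=0, g2=1, g3=1, g4=0 [stuck-at-0], g5=1, g6=0, g7=0, g8=1, g9=1, g10=1, g11=1 → Y1=1, Y2=1 — matches
Only g4 stuck-at-0 reproduces the observed Y1=1, Y2=1.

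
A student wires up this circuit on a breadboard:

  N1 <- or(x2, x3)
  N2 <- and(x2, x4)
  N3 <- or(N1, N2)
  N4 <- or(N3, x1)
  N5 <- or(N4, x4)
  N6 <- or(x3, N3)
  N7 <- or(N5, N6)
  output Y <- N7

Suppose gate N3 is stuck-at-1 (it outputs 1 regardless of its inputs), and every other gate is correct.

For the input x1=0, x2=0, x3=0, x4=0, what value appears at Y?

1

Propagate with N3 forced: N1=0, N2=0, N3=1 [stuck-at-1], N4=1, N5=1, N6=1, N7=1.
So Y = 1. (Without the fault it would be 0.)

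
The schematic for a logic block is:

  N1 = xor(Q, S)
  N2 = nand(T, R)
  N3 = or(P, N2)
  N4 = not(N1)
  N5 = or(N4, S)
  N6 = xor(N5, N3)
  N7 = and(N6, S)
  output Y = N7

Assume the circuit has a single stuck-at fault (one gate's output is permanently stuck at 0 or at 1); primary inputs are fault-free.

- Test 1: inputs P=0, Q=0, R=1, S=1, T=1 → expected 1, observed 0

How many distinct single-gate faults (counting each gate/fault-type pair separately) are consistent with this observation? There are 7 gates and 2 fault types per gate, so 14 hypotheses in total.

5

Fault-free: N1=1, N2=0, N3=0, N4=0, N5=1, N6=1, N7=1 → 1. Observed 0.
  N1 stuck-at-0: output 1 ✗
  N1 stuck-at-1: output 1 ✗
  N2 stuck-at-0: output 1 ✗
  N2 stuck-at-1: output 0 ✓
  N3 stuck-at-0: output 1 ✗
  N3 stuck-at-1: output 0 ✓
  N4 stuck-at-0: output 1 ✗
  N4 stuck-at-1: output 1 ✗
  N5 stuck-at-0: output 0 ✓
  N5 stuck-at-1: output 1 ✗
  N6 stuck-at-0: output 0 ✓
  N6 stuck-at-1: output 1 ✗
  N7 stuck-at-0: output 0 ✓
  N7 stuck-at-1: output 1 ✗
Consistent faults: {N2 stuck-at-1, N3 stuck-at-1, N5 stuck-at-0, N6 stuck-at-0, N7 stuck-at-0} — 5 in all.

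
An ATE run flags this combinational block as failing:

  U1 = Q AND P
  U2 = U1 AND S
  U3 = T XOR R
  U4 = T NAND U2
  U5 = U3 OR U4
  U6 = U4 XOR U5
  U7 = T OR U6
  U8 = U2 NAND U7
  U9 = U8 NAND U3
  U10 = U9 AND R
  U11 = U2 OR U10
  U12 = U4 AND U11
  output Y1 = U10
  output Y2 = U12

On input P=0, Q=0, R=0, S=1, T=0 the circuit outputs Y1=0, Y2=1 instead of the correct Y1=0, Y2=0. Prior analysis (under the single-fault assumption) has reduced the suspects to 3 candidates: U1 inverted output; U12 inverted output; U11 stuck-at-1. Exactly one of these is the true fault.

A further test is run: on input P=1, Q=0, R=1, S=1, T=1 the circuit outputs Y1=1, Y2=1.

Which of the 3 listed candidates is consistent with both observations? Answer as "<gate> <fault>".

Evaluate each candidate on input P=1, Q=0, R=1, S=1, T=1:
  U1 inverted output: U1=1 [inverted output], U2=1, U3=0, U4=0, U5=0, U6=0, U7=1, U8=0, U9=1, U10=1, U11=1, U12=0 → Y1=1, Y2=0 — eliminated
  U12 inverted output: U1=0, U2=0, U3=0, U4=1, U5=1, U6=0, U7=1, U8=1, U9=1, U10=1, U11=1, U12=0 [inverted output] → Y1=1, Y2=0 — eliminated
  U11 stuck-at-1: U1=0, U2=0, U3=0, U4=1, U5=1, U6=0, U7=1, U8=1, U9=1, U10=1, U11=1 [stuck-at-1], U12=1 → Y1=1, Y2=1 — matches
Only U11 stuck-at-1 reproduces the observed Y1=1, Y2=1.

U11 stuck-at-1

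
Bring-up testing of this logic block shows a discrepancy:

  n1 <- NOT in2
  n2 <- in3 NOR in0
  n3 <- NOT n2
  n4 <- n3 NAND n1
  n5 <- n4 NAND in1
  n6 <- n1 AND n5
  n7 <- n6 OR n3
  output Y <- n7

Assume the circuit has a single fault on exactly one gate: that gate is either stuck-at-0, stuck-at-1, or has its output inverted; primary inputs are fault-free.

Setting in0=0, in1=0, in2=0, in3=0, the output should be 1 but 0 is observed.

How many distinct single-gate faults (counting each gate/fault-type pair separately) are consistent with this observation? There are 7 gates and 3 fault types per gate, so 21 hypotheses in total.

Fault-free: n1=1, n2=1, n3=0, n4=1, n5=1, n6=1, n7=1 → 1. Observed 0.
  n1: stuck-at-0, inverted output ✓; others ✗
  n2: none of the 3 fault types match ✗
  n3: none of the 3 fault types match ✗
  n4: none of the 3 fault types match ✗
  n5: stuck-at-0, inverted output ✓; others ✗
  n6: stuck-at-0, inverted output ✓; others ✗
  n7: stuck-at-0, inverted output ✓; others ✗
Consistent faults: {n1 stuck-at-0, n1 inverted output, n5 stuck-at-0, n5 inverted output, n6 stuck-at-0, n6 inverted output, n7 stuck-at-0, n7 inverted output} — 8 in all.

8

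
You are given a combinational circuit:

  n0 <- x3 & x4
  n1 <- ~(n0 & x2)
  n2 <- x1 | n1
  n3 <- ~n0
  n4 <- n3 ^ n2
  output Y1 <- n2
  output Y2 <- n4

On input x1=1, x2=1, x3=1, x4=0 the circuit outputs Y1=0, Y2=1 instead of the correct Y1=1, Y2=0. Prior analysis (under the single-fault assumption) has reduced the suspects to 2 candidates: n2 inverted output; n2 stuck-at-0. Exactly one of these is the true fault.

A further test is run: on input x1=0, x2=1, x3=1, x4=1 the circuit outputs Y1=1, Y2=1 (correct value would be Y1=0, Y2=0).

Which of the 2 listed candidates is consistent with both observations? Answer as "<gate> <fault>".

Evaluate each candidate on input x1=0, x2=1, x3=1, x4=1:
  n2 inverted output: n0=1, n1=0, n2=1 [inverted output], n3=0, n4=1 → Y1=1, Y2=1 — matches
  n2 stuck-at-0: n0=1, n1=0, n2=0 [stuck-at-0], n3=0, n4=0 → Y1=0, Y2=0 — eliminated
Only n2 inverted output reproduces the observed Y1=1, Y2=1.

n2 inverted output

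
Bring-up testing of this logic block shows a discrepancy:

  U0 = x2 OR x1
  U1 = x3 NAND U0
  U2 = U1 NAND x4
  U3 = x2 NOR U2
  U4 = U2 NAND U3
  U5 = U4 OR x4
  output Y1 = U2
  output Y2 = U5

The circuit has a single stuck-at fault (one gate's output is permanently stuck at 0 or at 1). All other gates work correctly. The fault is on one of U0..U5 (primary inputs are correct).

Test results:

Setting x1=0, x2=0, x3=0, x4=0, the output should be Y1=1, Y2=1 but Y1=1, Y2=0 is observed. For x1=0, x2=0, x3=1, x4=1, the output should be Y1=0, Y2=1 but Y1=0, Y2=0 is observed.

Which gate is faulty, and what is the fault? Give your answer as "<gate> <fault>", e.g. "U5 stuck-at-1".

U5 stuck-at-0

Fault-free values for test 1 (x1=0, x2=0, x3=0, x4=0): U0=0, U1=1, U2=1, U3=0, U4=1, U5=1, giving Y1=1, Y2=1. Observed Y1=1, Y2=0.
Test 1: faults giving observed Y1=1, Y2=0 are {U3 stuck-at-1, U4 stuck-at-0, U5 stuck-at-0}.
Test 2 (x1=0, x2=0, x3=1, x4=1): fault-free U0=0, U1=1, U2=0, U3=1, U4=1, U5=1 → Y1=0, Y2=1; observed Y1=0, Y2=0. Eliminates U3 stuck-at-1, U4 stuck-at-0.
Only U5 stuck-at-0 is consistent with every test.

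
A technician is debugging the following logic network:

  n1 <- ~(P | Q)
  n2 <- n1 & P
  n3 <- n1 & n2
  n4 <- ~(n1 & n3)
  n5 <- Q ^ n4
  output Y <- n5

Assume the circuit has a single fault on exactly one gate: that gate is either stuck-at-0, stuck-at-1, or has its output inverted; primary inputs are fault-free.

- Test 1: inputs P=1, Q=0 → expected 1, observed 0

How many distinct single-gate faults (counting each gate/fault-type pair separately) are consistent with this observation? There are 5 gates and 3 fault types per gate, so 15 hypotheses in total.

6

Fault-free: n1=0, n2=0, n3=0, n4=1, n5=1 → 1. Observed 0.
  n1: stuck-at-1, inverted output ✓; others ✗
  n2: none of the 3 fault types match ✗
  n3: none of the 3 fault types match ✗
  n4: stuck-at-0, inverted output ✓; others ✗
  n5: stuck-at-0, inverted output ✓; others ✗
Consistent faults: {n1 stuck-at-1, n1 inverted output, n4 stuck-at-0, n4 inverted output, n5 stuck-at-0, n5 inverted output} — 6 in all.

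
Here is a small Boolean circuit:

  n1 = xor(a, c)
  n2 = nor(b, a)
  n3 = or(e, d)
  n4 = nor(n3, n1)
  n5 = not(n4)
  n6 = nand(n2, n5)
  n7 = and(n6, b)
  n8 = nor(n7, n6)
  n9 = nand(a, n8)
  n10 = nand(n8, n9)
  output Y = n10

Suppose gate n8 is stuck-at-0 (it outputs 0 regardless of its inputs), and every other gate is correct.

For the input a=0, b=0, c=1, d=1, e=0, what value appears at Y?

1

Propagate with n8 forced: n1=1, n2=1, n3=1, n4=0, n5=1, n6=0, n7=0, n8=0 [stuck-at-0], n9=1, n10=1.
So Y = 1. (Without the fault it would be 0.)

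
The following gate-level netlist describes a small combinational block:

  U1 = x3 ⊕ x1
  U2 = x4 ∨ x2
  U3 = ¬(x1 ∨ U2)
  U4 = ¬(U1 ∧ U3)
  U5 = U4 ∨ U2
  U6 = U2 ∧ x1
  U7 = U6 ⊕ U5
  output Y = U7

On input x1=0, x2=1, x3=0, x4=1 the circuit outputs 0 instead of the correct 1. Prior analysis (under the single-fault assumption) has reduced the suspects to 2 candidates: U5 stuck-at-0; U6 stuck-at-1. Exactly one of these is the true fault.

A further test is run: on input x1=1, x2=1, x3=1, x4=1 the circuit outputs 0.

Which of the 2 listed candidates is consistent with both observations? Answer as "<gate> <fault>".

Evaluate each candidate on input x1=1, x2=1, x3=1, x4=1:
  U5 stuck-at-0: U1=0, U2=1, U3=0, U4=1, U5=0 [stuck-at-0], U6=1, U7=1 → 1 — eliminated
  U6 stuck-at-1: U1=0, U2=1, U3=0, U4=1, U5=1, U6=1 [stuck-at-1], U7=0 → 0 — matches
Only U6 stuck-at-1 reproduces the observed 0.

U6 stuck-at-1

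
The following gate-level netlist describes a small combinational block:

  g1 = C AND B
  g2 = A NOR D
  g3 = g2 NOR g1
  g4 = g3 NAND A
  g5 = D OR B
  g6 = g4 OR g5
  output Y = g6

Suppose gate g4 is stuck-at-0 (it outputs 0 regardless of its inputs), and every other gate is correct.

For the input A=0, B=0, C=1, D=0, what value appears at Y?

0

Propagate with g4 forced: g1=0, g2=1, g3=0, g4=0 [stuck-at-0], g5=0, g6=0.
So Y = 0. (Without the fault it would be 1.)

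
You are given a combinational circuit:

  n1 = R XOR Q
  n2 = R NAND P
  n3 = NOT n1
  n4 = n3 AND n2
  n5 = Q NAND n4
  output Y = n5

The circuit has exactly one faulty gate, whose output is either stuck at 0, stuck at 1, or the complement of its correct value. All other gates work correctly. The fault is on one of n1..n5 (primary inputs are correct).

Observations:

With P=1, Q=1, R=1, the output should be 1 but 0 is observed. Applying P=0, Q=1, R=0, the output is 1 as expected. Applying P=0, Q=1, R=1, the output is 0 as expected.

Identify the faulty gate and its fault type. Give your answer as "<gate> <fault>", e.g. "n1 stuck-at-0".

n2 stuck-at-1

Fault-free values for test 1 (P=1, Q=1, R=1): n1=0, n2=0, n3=1, n4=0, n5=1, giving Y=1. Observed 0.
Test 1: faults giving observed 0 are {n2 stuck-at-1, n2 inverted output, n4 stuck-at-1, n4 inverted output, n5 stuck-at-0, n5 inverted output}.
Test 2 (P=0, Q=1, R=0): fault-free n1=1, n2=1, n3=0, n4=0, n5=1 → 1; observed 1. Eliminates n4 stuck-at-1, n4 inverted output, n5 stuck-at-0, n5 inverted output.
Test 3 (P=0, Q=1, R=1): fault-free n1=0, n2=1, n3=1, n4=1, n5=0 → 0; observed 0. Eliminates n2 inverted output.
Only n2 stuck-at-1 is consistent with every test.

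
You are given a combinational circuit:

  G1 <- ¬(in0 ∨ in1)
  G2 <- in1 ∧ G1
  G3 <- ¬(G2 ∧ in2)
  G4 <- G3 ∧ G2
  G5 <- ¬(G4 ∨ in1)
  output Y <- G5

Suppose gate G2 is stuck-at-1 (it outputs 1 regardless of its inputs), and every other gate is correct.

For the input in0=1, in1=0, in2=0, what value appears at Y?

0

Propagate with G2 forced: G1=0, G2=1 [stuck-at-1], G3=1, G4=1, G5=0.
So Y = 0. (Without the fault it would be 1.)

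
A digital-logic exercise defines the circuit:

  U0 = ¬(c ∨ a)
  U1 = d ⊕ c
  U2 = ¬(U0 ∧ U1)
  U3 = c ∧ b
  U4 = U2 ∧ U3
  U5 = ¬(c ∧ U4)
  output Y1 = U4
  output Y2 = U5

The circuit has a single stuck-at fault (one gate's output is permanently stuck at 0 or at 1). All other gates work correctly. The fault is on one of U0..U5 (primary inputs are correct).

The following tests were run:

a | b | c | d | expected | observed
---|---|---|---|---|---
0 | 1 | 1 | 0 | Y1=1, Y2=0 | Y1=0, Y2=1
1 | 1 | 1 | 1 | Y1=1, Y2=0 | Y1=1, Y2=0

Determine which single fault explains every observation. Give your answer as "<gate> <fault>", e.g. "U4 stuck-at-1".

Fault-free values for test 1 (a=0, b=1, c=1, d=0): U0=0, U1=1, U2=1, U3=1, U4=1, U5=0, giving Y1=1, Y2=0. Observed Y1=0, Y2=1.
Test 1: faults giving observed Y1=0, Y2=1 are {U0 stuck-at-1, U2 stuck-at-0, U3 stuck-at-0, U4 stuck-at-0}.
Test 2 (a=1, b=1, c=1, d=1): fault-free U0=0, U1=0, U2=1, U3=1, U4=1, U5=0 → Y1=1, Y2=0; observed Y1=1, Y2=0. Eliminates U2 stuck-at-0, U3 stuck-at-0, U4 stuck-at-0.
Only U0 stuck-at-1 is consistent with every test.

U0 stuck-at-1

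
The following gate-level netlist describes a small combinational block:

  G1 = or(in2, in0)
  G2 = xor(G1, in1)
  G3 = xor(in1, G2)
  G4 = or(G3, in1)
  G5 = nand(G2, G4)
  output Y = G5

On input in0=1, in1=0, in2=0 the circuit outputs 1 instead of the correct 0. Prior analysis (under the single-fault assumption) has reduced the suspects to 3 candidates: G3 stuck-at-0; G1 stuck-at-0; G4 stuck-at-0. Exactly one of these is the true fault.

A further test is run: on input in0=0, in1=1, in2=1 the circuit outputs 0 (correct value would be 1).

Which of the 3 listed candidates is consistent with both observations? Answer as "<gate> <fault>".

G1 stuck-at-0

Evaluate each candidate on input in0=0, in1=1, in2=1:
  G3 stuck-at-0: G1=1, G2=0, G3=0 [stuck-at-0], G4=1, G5=1 → 1 — eliminated
  G1 stuck-at-0: G1=0 [stuck-at-0], G2=1, G3=0, G4=1, G5=0 → 0 — matches
  G4 stuck-at-0: G1=1, G2=0, G3=1, G4=0 [stuck-at-0], G5=1 → 1 — eliminated
Only G1 stuck-at-0 reproduces the observed 0.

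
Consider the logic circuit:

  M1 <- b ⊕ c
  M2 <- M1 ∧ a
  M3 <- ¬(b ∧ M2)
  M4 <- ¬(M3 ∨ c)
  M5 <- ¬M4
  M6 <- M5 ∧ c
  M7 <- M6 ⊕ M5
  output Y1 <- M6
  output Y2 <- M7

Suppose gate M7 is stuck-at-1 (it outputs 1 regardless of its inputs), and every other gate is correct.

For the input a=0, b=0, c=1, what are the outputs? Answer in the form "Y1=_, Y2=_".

Y1=1, Y2=1

Propagate with M7 forced: M1=1, M2=0, M3=1, M4=0, M5=1, M6=1, M7=1 [stuck-at-1].
So the outputs are Y1=1, Y2=1. (Without the fault they would be Y1=1, Y2=0.)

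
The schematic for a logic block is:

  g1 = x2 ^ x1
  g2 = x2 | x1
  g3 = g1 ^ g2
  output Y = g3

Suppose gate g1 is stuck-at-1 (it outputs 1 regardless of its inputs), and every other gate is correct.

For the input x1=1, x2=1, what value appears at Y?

0

Propagate with g1 forced: g1=1 [stuck-at-1], g2=1, g3=0.
So Y = 0. (Without the fault it would be 1.)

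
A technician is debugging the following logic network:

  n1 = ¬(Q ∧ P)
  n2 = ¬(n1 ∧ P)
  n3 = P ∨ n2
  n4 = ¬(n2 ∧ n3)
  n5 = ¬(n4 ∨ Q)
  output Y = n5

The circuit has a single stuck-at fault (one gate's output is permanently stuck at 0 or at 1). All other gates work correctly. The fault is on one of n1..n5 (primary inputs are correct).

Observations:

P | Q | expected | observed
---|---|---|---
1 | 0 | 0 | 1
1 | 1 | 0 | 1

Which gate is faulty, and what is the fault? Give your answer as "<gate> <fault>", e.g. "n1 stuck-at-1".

n5 stuck-at-1

Fault-free values for test 1 (P=1, Q=0): n1=1, n2=0, n3=1, n4=1, n5=0, giving Y=0. Observed 1.
Test 1: faults giving observed 1 are {n1 stuck-at-0, n2 stuck-at-1, n4 stuck-at-0, n5 stuck-at-1}.
Test 2 (P=1, Q=1): fault-free n1=0, n2=1, n3=1, n4=0, n5=0 → 0; observed 1. Eliminates n1 stuck-at-0, n2 stuck-at-1, n4 stuck-at-0.
Only n5 stuck-at-1 is consistent with every test.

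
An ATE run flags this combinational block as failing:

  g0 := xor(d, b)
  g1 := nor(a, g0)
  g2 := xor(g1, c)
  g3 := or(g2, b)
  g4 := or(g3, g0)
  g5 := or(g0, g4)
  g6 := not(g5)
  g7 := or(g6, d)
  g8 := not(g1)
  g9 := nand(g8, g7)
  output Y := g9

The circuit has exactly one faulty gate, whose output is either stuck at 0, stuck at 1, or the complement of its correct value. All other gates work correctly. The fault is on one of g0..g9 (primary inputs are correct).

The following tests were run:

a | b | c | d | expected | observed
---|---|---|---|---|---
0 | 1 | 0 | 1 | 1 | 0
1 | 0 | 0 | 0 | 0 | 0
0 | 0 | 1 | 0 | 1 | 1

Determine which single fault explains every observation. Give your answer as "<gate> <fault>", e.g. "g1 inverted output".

g1 stuck-at-0

Fault-free values for test 1 (a=0, b=1, c=0, d=1): g0=0, g1=1, g2=1, g3=1, g4=1, g5=1, g6=0, g7=1, g8=0, g9=1, giving Y=1. Observed 0.
Test 1: faults giving observed 0 are {g0 stuck-at-1, g0 inverted output, g1 stuck-at-0, g1 inverted output, g8 stuck-at-1, g8 inverted output, g9 stuck-at-0, g9 inverted output}.
Test 2 (a=1, b=0, c=0, d=0): fault-free g0=0, g1=0, g2=0, g3=0, g4=0, g5=0, g6=1, g7=1, g8=1, g9=0 → 0; observed 0. Eliminates g0 stuck-at-1, g0 inverted output, g1 inverted output, g8 inverted output, g9 inverted output.
Test 3 (a=0, b=0, c=1, d=0): fault-free g0=0, g1=1, g2=0, g3=0, g4=0, g5=0, g6=1, g7=1, g8=0, g9=1 → 1; observed 1. Eliminates g8 stuck-at-1, g9 stuck-at-0.
Only g1 stuck-at-0 is consistent with every test.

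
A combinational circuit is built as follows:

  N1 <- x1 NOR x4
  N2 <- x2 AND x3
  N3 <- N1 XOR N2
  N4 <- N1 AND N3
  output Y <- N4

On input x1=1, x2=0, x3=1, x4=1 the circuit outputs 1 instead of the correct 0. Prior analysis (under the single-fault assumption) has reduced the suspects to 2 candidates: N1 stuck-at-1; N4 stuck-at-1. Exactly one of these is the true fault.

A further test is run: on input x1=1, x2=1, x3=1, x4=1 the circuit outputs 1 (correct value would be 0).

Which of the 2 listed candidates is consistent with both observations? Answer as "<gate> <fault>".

Evaluate each candidate on input x1=1, x2=1, x3=1, x4=1:
  N1 stuck-at-1: N1=1 [stuck-at-1], N2=1, N3=0, N4=0 → 0 — eliminated
  N4 stuck-at-1: N1=0, N2=1, N3=1, N4=1 [stuck-at-1] → 1 — matches
Only N4 stuck-at-1 reproduces the observed 1.

N4 stuck-at-1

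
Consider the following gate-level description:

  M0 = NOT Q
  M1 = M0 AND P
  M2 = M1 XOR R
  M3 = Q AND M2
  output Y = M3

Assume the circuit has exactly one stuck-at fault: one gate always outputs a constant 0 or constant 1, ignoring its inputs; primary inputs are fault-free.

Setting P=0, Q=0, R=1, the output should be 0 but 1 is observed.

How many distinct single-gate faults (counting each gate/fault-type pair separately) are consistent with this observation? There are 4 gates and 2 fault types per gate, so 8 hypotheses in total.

Fault-free: M0=1, M1=0, M2=1, M3=0 → 0. Observed 1.
  M0 stuck-at-0: output 0 ✗
  M0 stuck-at-1: output 0 ✗
  M1 stuck-at-0: output 0 ✗
  M1 stuck-at-1: output 0 ✗
  M2 stuck-at-0: output 0 ✗
  M2 stuck-at-1: output 0 ✗
  M3 stuck-at-0: output 0 ✗
  M3 stuck-at-1: output 1 ✓
Consistent faults: {M3 stuck-at-1} — 1 in all.

1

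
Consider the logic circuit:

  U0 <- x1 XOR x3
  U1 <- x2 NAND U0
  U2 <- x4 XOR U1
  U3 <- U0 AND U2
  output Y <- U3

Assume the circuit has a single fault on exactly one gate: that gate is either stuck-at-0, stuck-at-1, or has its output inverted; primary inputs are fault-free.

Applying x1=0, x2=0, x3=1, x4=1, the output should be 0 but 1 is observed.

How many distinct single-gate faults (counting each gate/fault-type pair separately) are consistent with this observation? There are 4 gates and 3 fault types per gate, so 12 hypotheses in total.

6

Fault-free: U0=1, U1=1, U2=0, U3=0 → 0. Observed 1.
  U0 stuck-at-0: output 0 ✗
  U0 stuck-at-1: output 0 ✗
  U0 inverted output: output 0 ✗
  U1 stuck-at-0: output 1 ✓
  U1 stuck-at-1: output 0 ✗
  U1 inverted output: output 1 ✓
  U2 stuck-at-0: output 0 ✗
  U2 stuck-at-1: output 1 ✓
  U2 inverted output: output 1 ✓
  U3 stuck-at-0: output 0 ✗
  U3 stuck-at-1: output 1 ✓
  U3 inverted output: output 1 ✓
Consistent faults: {U1 stuck-at-0, U1 inverted output, U2 stuck-at-1, U2 inverted output, U3 stuck-at-1, U3 inverted output} — 6 in all.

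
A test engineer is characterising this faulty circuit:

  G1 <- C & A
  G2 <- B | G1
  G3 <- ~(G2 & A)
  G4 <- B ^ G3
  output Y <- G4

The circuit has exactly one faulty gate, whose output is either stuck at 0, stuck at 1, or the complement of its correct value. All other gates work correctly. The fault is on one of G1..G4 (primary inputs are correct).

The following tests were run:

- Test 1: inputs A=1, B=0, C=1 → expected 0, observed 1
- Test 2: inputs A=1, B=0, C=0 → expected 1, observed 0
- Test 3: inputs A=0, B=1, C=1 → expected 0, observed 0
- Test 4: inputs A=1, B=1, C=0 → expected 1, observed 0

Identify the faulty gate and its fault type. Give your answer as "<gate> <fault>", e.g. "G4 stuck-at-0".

G2 inverted output

Fault-free values for test 1 (A=1, B=0, C=1): G1=1, G2=1, G3=0, G4=0, giving Y=0. Observed 1.
Test 1: faults giving observed 1 are {G1 stuck-at-0, G1 inverted output, G2 stuck-at-0, G2 inverted output, G3 stuck-at-1, G3 inverted output, G4 stuck-at-1, G4 inverted output}.
Test 2 (A=1, B=0, C=0): fault-free G1=0, G2=0, G3=1, G4=1 → 1; observed 0. Eliminates G1 stuck-at-0, G2 stuck-at-0, G3 stuck-at-1, G4 stuck-at-1.
Test 3 (A=0, B=1, C=1): fault-free G1=0, G2=1, G3=1, G4=0 → 0; observed 0. Eliminates G3 inverted output, G4 inverted output.
Test 4 (A=1, B=1, C=0): fault-free G1=0, G2=1, G3=0, G4=1 → 1; observed 0. Eliminates G1 inverted output.
Only G2 inverted output is consistent with every test.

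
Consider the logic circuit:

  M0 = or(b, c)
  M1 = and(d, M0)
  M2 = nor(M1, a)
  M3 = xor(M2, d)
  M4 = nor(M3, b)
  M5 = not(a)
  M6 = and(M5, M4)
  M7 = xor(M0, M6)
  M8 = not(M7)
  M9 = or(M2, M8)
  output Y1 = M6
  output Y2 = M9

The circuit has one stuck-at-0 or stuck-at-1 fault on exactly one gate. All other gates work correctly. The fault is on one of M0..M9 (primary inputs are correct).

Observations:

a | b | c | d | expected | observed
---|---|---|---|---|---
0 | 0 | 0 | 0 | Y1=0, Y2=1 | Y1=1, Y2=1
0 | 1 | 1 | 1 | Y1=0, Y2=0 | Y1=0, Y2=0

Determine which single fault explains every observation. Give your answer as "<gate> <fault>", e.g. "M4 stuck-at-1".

M3 stuck-at-0

Fault-free values for test 1 (a=0, b=0, c=0, d=0): M0=0, M1=0, M2=1, M3=1, M4=0, M5=1, M6=0, M7=0, M8=1, M9=1, giving Y1=0, Y2=1. Observed Y1=1, Y2=1.
Test 1: faults giving observed Y1=1, Y2=1 are {M3 stuck-at-0, M4 stuck-at-1, M6 stuck-at-1}.
Test 2 (a=0, b=1, c=1, d=1): fault-free M0=1, M1=1, M2=0, M3=1, M4=0, M5=1, M6=0, M7=1, M8=0, M9=0 → Y1=0, Y2=0; observed Y1=0, Y2=0. Eliminates M4 stuck-at-1, M6 stuck-at-1.
Only M3 stuck-at-0 is consistent with every test.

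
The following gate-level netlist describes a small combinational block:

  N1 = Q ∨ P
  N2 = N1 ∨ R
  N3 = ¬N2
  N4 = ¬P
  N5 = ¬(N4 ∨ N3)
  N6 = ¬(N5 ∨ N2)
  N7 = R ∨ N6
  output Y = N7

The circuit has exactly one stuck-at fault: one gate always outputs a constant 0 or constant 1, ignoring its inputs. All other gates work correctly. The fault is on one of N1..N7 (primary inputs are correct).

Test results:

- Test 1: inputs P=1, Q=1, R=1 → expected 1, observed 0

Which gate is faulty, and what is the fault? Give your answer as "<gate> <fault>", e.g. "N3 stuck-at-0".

Fault-free values for test 1 (P=1, Q=1, R=1): N1=1, N2=1, N3=0, N4=0, N5=1, N6=0, N7=1, giving Y=1. Observed 0.
Test 1: faults giving observed 0 are {N7 stuck-at-0}.
Only N7 stuck-at-0 is consistent with every test.

N7 stuck-at-0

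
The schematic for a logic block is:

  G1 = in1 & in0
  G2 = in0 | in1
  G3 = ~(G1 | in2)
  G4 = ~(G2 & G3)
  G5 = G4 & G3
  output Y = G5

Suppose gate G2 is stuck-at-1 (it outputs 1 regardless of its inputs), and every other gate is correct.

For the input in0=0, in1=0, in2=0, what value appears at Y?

0

Propagate with G2 forced: G1=0, G2=1 [stuck-at-1], G3=1, G4=0, G5=0.
So Y = 0. (Without the fault it would be 1.)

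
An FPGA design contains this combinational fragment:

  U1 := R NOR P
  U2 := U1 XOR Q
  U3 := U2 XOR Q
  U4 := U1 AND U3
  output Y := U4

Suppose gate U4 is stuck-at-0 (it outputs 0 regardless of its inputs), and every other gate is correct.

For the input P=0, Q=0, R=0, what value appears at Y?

Propagate with U4 forced: U1=1, U2=1, U3=1, U4=0 [stuck-at-0].
So Y = 0. (Without the fault it would be 1.)

0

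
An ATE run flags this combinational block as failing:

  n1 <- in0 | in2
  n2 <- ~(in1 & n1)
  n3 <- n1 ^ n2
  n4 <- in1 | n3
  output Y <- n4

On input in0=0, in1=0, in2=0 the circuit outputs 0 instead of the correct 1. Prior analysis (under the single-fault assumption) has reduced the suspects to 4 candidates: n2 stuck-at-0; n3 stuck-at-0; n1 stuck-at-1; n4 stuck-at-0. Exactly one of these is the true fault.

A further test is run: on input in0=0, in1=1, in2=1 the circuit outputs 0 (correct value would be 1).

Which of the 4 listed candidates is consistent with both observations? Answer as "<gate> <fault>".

n4 stuck-at-0

Evaluate each candidate on input in0=0, in1=1, in2=1:
  n2 stuck-at-0: n1=1, n2=0 [stuck-at-0], n3=1, n4=1 → 1 — eliminated
  n3 stuck-at-0: n1=1, n2=0, n3=0 [stuck-at-0], n4=1 → 1 — eliminated
  n1 stuck-at-1: n1=1 [stuck-at-1], n2=0, n3=1, n4=1 → 1 — eliminated
  n4 stuck-at-0: n1=1, n2=0, n3=1, n4=0 [stuck-at-0] → 0 — matches
Only n4 stuck-at-0 reproduces the observed 0.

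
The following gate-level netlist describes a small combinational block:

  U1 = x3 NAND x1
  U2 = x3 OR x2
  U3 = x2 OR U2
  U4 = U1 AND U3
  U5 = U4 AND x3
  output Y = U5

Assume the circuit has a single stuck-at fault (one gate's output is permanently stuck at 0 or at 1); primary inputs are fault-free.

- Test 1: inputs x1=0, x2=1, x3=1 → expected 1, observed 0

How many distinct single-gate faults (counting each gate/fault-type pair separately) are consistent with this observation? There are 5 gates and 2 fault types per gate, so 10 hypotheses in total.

4

Fault-free: U1=1, U2=1, U3=1, U4=1, U5=1 → 1. Observed 0.
  U1 stuck-at-0: output 0 ✓
  U1 stuck-at-1: output 1 ✗
  U2 stuck-at-0: output 1 ✗
  U2 stuck-at-1: output 1 ✗
  U3 stuck-at-0: output 0 ✓
  U3 stuck-at-1: output 1 ✗
  U4 stuck-at-0: output 0 ✓
  U4 stuck-at-1: output 1 ✗
  U5 stuck-at-0: output 0 ✓
  U5 stuck-at-1: output 1 ✗
Consistent faults: {U1 stuck-at-0, U3 stuck-at-0, U4 stuck-at-0, U5 stuck-at-0} — 4 in all.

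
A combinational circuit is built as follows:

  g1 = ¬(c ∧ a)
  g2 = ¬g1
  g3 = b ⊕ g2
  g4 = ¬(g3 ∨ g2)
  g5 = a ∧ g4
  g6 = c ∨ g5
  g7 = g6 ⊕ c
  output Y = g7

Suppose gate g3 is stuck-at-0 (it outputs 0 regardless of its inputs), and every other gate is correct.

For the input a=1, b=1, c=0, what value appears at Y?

1

Propagate with g3 forced: g1=1, g2=0, g3=0 [stuck-at-0], g4=1, g5=1, g6=1, g7=1.
So Y = 1. (Without the fault it would be 0.)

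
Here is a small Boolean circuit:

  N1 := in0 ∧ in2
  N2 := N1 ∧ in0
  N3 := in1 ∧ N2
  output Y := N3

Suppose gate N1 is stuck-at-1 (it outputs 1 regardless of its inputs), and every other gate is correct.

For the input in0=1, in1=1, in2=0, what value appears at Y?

1

Propagate with N1 forced: N1=1 [stuck-at-1], N2=1, N3=1.
So Y = 1. (Without the fault it would be 0.)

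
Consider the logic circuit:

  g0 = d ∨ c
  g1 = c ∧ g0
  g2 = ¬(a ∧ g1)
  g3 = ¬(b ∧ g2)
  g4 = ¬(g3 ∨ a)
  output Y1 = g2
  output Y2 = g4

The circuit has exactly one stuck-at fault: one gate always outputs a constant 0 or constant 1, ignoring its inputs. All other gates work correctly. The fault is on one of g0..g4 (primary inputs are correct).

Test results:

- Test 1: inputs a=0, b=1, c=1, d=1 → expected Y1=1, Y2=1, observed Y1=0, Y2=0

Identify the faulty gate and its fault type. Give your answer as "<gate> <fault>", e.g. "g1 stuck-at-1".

g2 stuck-at-0

Fault-free values for test 1 (a=0, b=1, c=1, d=1): g0=1, g1=1, g2=1, g3=0, g4=1, giving Y1=1, Y2=1. Observed Y1=0, Y2=0.
Test 1: faults giving observed Y1=0, Y2=0 are {g2 stuck-at-0}.
Only g2 stuck-at-0 is consistent with every test.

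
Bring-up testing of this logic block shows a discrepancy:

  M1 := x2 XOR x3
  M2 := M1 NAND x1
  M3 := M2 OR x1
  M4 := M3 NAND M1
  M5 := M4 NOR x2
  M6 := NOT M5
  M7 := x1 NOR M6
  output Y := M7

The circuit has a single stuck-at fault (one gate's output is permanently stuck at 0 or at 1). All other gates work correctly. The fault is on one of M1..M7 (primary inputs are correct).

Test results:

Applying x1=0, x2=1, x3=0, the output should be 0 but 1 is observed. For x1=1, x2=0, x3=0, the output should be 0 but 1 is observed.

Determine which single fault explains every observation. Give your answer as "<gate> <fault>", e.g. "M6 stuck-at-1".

Fault-free values for test 1 (x1=0, x2=1, x3=0): M1=1, M2=1, M3=1, M4=0, M5=0, M6=1, M7=0, giving Y=0. Observed 1.
Test 1: faults giving observed 1 are {M5 stuck-at-1, M6 stuck-at-0, M7 stuck-at-1}.
Test 2 (x1=1, x2=0, x3=0): fault-free M1=0, M2=1, M3=1, M4=1, M5=0, M6=1, M7=0 → 0; observed 1. Eliminates M5 stuck-at-1, M6 stuck-at-0.
Only M7 stuck-at-1 is consistent with every test.

M7 stuck-at-1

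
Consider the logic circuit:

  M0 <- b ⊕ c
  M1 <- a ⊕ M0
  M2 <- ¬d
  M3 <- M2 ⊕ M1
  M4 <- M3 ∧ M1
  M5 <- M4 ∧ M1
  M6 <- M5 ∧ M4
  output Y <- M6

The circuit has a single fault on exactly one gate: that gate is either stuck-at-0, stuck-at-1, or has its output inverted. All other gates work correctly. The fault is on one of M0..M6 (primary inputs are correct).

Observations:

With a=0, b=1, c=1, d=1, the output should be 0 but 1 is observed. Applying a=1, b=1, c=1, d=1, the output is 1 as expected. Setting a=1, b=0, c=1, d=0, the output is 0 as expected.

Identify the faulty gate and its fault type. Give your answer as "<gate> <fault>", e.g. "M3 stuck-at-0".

M1 stuck-at-1

Fault-free values for test 1 (a=0, b=1, c=1, d=1): M0=0, M1=0, M2=0, M3=0, M4=0, M5=0, M6=0, giving Y=0. Observed 1.
Test 1: faults giving observed 1 are {M0 stuck-at-1, M0 inverted output, M1 stuck-at-1, M1 inverted output, M6 stuck-at-1, M6 inverted output}.
Test 2 (a=1, b=1, c=1, d=1): fault-free M0=0, M1=1, M2=0, M3=1, M4=1, M5=1, M6=1 → 1; observed 1. Eliminates M0 stuck-at-1, M0 inverted output, M1 inverted output, M6 inverted output.
Test 3 (a=1, b=0, c=1, d=0): fault-free M0=1, M1=0, M2=1, M3=1, M4=0, M5=0, M6=0 → 0; observed 0. Eliminates M6 stuck-at-1.
Only M1 stuck-at-1 is consistent with every test.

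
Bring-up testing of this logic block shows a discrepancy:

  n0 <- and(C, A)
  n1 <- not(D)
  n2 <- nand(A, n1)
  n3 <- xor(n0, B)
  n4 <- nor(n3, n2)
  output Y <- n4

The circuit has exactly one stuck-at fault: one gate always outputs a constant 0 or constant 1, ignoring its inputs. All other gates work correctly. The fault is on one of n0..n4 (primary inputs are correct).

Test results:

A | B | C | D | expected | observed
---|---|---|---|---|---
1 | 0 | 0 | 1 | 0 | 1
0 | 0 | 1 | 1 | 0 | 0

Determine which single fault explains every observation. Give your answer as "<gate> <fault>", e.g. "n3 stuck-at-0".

Fault-free values for test 1 (A=1, B=0, C=0, D=1): n0=0, n1=0, n2=1, n3=0, n4=0, giving Y=0. Observed 1.
Test 1: faults giving observed 1 are {n1 stuck-at-1, n2 stuck-at-0, n4 stuck-at-1}.
Test 2 (A=0, B=0, C=1, D=1): fault-free n0=0, n1=0, n2=1, n3=0, n4=0 → 0; observed 0. Eliminates n2 stuck-at-0, n4 stuck-at-1.
Only n1 stuck-at-1 is consistent with every test.

n1 stuck-at-1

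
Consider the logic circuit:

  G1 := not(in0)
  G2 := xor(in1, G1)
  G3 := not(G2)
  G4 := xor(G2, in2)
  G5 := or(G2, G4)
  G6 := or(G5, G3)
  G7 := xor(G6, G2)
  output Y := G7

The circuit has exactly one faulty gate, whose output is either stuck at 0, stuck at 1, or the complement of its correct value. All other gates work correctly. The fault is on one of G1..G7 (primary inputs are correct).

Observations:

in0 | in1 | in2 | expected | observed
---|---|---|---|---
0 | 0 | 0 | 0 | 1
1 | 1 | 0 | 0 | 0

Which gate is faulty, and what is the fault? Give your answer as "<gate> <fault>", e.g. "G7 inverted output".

Fault-free values for test 1 (in0=0, in1=0, in2=0): G1=1, G2=1, G3=0, G4=1, G5=1, G6=1, G7=0, giving Y=0. Observed 1.
Test 1: faults giving observed 1 are {G1 stuck-at-0, G1 inverted output, G2 stuck-at-0, G2 inverted output, G5 stuck-at-0, G5 inverted output, G6 stuck-at-0, G6 inverted output, G7 stuck-at-1, G7 inverted output}.
Test 2 (in0=1, in1=1, in2=0): fault-free G1=0, G2=1, G3=0, G4=1, G5=1, G6=1, G7=0 → 0; observed 0. Eliminates G1 inverted output, G2 stuck-at-0, G2 inverted output, G5 stuck-at-0, G5 inverted output, G6 stuck-at-0, G6 inverted output, G7 stuck-at-1, G7 inverted output.
Only G1 stuck-at-0 is consistent with every test.

G1 stuck-at-0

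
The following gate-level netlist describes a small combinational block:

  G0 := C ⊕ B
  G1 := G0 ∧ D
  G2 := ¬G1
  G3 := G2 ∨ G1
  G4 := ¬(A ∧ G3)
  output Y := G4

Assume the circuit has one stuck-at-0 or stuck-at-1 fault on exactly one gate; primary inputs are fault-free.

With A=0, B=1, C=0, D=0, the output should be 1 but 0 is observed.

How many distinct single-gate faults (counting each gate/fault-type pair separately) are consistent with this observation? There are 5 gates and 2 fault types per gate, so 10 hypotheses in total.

Fault-free: G0=1, G1=0, G2=1, G3=1, G4=1 → 1. Observed 0.
  G0 stuck-at-0: output 1 ✗
  G0 stuck-at-1: output 1 ✗
  G1 stuck-at-0: output 1 ✗
  G1 stuck-at-1: output 1 ✗
  G2 stuck-at-0: output 1 ✗
  G2 stuck-at-1: output 1 ✗
  G3 stuck-at-0: output 1 ✗
  G3 stuck-at-1: output 1 ✗
  G4 stuck-at-0: output 0 ✓
  G4 stuck-at-1: output 1 ✗
Consistent faults: {G4 stuck-at-0} — 1 in all.

1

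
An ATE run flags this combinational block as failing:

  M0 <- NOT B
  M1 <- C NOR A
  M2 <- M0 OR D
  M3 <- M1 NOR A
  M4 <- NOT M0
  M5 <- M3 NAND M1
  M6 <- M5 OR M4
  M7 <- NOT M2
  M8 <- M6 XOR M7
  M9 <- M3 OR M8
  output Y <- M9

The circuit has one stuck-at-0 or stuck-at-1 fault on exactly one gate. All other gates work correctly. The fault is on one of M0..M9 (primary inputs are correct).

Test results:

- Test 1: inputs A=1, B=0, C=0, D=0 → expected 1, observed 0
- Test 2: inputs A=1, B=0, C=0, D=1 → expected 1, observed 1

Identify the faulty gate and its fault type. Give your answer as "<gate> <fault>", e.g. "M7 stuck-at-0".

Fault-free values for test 1 (A=1, B=0, C=0, D=0): M0=1, M1=0, M2=1, M3=0, M4=0, M5=1, M6=1, M7=0, M8=1, M9=1, giving Y=1. Observed 0.
Test 1: faults giving observed 0 are {M0 stuck-at-0, M2 stuck-at-0, M5 stuck-at-0, M6 stuck-at-0, M7 stuck-at-1, M8 stuck-at-0, M9 stuck-at-0}.
Test 2 (A=1, B=0, C=0, D=1): fault-free M0=1, M1=0, M2=1, M3=0, M4=0, M5=1, M6=1, M7=0, M8=1, M9=1 → 1; observed 1. Eliminates M2 stuck-at-0, M5 stuck-at-0, M6 stuck-at-0, M7 stuck-at-1, M8 stuck-at-0, M9 stuck-at-0.
Only M0 stuck-at-0 is consistent with every test.

M0 stuck-at-0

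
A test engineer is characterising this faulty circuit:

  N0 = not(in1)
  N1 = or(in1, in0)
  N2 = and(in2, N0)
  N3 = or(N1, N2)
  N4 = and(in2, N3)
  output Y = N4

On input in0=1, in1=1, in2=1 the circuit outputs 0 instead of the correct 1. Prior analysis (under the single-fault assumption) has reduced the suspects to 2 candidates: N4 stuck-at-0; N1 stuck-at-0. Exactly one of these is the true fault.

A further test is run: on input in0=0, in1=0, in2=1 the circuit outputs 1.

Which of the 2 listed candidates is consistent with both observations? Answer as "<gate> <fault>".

Evaluate each candidate on input in0=0, in1=0, in2=1:
  N4 stuck-at-0: N0=1, N1=0, N2=1, N3=1, N4=0 [stuck-at-0] → 0 — eliminated
  N1 stuck-at-0: N0=1, N1=0 [stuck-at-0], N2=1, N3=1, N4=1 → 1 — matches
Only N1 stuck-at-0 reproduces the observed 1.

N1 stuck-at-0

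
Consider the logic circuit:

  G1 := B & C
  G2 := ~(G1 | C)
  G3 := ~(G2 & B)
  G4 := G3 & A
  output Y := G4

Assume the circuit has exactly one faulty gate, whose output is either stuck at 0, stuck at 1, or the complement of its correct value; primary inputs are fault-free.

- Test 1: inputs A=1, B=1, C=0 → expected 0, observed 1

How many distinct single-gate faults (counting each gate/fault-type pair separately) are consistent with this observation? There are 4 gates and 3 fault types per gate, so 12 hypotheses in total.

Fault-free: G1=0, G2=1, G3=0, G4=0 → 0. Observed 1.
  G1 stuck-at-0: output 0 ✗
  G1 stuck-at-1: output 1 ✓
  G1 inverted output: output 1 ✓
  G2 stuck-at-0: output 1 ✓
  G2 stuck-at-1: output 0 ✗
  G2 inverted output: output 1 ✓
  G3 stuck-at-0: output 0 ✗
  G3 stuck-at-1: output 1 ✓
  G3 inverted output: output 1 ✓
  G4 stuck-at-0: output 0 ✗
  G4 stuck-at-1: output 1 ✓
  G4 inverted output: output 1 ✓
Consistent faults: {G1 stuck-at-1, G1 inverted output, G2 stuck-at-0, G2 inverted output, G3 stuck-at-1, G3 inverted output, G4 stuck-at-1, G4 inverted output} — 8 in all.

8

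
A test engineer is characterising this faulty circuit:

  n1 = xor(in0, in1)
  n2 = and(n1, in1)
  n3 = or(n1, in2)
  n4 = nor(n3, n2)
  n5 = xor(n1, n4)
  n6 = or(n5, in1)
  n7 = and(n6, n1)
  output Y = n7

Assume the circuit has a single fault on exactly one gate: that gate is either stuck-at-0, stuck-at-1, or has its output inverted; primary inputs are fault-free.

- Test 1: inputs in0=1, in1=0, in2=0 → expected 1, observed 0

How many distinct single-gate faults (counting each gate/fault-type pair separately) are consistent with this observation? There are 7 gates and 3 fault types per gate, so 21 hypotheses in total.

Fault-free: n1=1, n2=0, n3=1, n4=0, n5=1, n6=1, n7=1 → 1. Observed 0.
  n1: stuck-at-0, inverted output ✓; others ✗
  n2: none of the 3 fault types match ✗
  n3: stuck-at-0, inverted output ✓; others ✗
  n4: stuck-at-1, inverted output ✓; others ✗
  n5: stuck-at-0, inverted output ✓; others ✗
  n6: stuck-at-0, inverted output ✓; others ✗
  n7: stuck-at-0, inverted output ✓; others ✗
Consistent faults: {n1 stuck-at-0, n1 inverted output, n3 stuck-at-0, n3 inverted output, n4 stuck-at-1, n4 inverted output, n5 stuck-at-0, n5 inverted output, n6 stuck-at-0, n6 inverted output, n7 stuck-at-0, n7 inverted output} — 12 in all.

12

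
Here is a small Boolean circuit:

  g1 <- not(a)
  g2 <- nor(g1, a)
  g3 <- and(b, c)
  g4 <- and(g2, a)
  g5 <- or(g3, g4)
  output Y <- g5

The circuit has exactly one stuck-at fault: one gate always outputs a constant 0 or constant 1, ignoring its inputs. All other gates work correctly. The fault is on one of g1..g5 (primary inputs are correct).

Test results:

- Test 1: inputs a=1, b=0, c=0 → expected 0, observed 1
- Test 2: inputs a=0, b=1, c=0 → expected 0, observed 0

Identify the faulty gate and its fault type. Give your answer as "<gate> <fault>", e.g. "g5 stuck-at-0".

Fault-free values for test 1 (a=1, b=0, c=0): g1=0, g2=0, g3=0, g4=0, g5=0, giving Y=0. Observed 1.
Test 1: faults giving observed 1 are {g2 stuck-at-1, g3 stuck-at-1, g4 stuck-at-1, g5 stuck-at-1}.
Test 2 (a=0, b=1, c=0): fault-free g1=1, g2=0, g3=0, g4=0, g5=0 → 0; observed 0. Eliminates g3 stuck-at-1, g4 stuck-at-1, g5 stuck-at-1.
Only g2 stuck-at-1 is consistent with every test.

g2 stuck-at-1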